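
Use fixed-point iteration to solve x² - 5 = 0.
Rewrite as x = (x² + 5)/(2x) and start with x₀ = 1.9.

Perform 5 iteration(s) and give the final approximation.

Equation: x² - 5 = 0
Fixed-point form: x = (x² + 5)/(2x)
x₀ = 1.9

x_1 = g(1.900000) = 2.265789
x_2 = g(2.265789) = 2.236263
x_3 = g(2.236263) = 2.236068
x_4 = g(2.236068) = 2.236068
x_5 = g(2.236068) = 2.236068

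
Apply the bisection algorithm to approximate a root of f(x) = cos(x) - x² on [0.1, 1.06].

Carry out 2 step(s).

f(x) = cos(x) - x²
Initial interval: [0.1, 1.06]

Iteration 1:
  c_1 = (0.100000 + 1.060000)/2 = 0.580000
  f(c_1) = f(0.580000) = 0.500063
  f(a) × f(c) ≥ 0, new interval: [0.580000, 1.060000]
Iteration 2:
  c_2 = (0.580000 + 1.060000)/2 = 0.820000
  f(c_2) = f(0.820000) = 0.009821
  f(a) × f(c) ≥ 0, new interval: [0.820000, 1.060000]

After 2 iteration(s), the approximation is c_2 = 0.820000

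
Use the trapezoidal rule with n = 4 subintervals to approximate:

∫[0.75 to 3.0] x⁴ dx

f(x) = x⁴
a = 0.75, b = 3.0, n = 4
h = (b - a)/n = 0.562500

Trapezoidal rule: (h/2)[f(x₀) + 2f(x₁) + 2f(x₂) + ... + f(xₙ)]

x_0 = 0.7500, f(x_0) = 0.316406, coefficient = 1
x_1 = 1.3125, f(x_1) = 2.967545, coefficient = 2
x_2 = 1.8750, f(x_2) = 12.359619, coefficient = 2
x_3 = 2.4375, f(x_3) = 35.300308, coefficient = 2
x_4 = 3.0000, f(x_4) = 81.000000, coefficient = 1

I ≈ (0.562500/2) × 182.571350 = 51.348192
Exact value: 48.552539
Error: 2.795653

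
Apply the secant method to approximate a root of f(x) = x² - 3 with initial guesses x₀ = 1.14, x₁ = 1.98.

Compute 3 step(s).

f(x) = x² - 3
x₀ = 1.14, x₁ = 1.98

Secant formula: x_{n+1} = x_n - f(x_n)(x_n - x_{n-1})/(f(x_n) - f(x_{n-1}))

Iteration 1:
  f(1.140000) = -1.700400
  f(1.980000) = 0.920400
  x_2 = 1.980000 - 0.920400×(1.980000 - 1.140000)/(0.920400 - (-1.700400))
       = 1.685000
Iteration 2:
  f(1.980000) = 0.920400
  f(1.685000) = -0.160775
  x_3 = 1.685000 - (-0.160775)×(1.685000 - 1.980000)/(-0.160775 - 0.920400)
       = 1.728868
Iteration 3:
  f(1.685000) = -0.160775
  f(1.728868) = -0.011017
  x_4 = 1.728868 - (-0.011017)×(1.728868 - 1.685000)/(-0.011017 - (-0.160775))
       = 1.732095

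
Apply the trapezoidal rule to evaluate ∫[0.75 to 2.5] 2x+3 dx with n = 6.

f(x) = 2x+3
a = 0.75, b = 2.5, n = 6
h = (b - a)/n = 0.291667

Trapezoidal rule: (h/2)[f(x₀) + 2f(x₁) + 2f(x₂) + ... + f(xₙ)]

x_0 = 0.7500, f(x_0) = 4.500000, coefficient = 1
x_1 = 1.0417, f(x_1) = 5.083333, coefficient = 2
x_2 = 1.3333, f(x_2) = 5.666667, coefficient = 2
x_3 = 1.6250, f(x_3) = 6.250000, coefficient = 2
x_4 = 1.9167, f(x_4) = 6.833333, coefficient = 2
x_5 = 2.2083, f(x_5) = 7.416667, coefficient = 2
x_6 = 2.5000, f(x_6) = 8.000000, coefficient = 1

I ≈ (0.291667/2) × 75.000000 = 10.937500
Exact value: 10.937500
Error: 0.000000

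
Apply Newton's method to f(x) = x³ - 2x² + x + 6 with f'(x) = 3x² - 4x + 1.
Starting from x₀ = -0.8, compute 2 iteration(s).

f(x) = x³ - 2x² + x + 6
f'(x) = 3x² - 4x + 1
x₀ = -0.8

Newton-Raphson formula: x_{n+1} = x_n - f(x_n)/f'(x_n)

Iteration 1:
  f(-0.800000) = 3.408000
  f'(-0.800000) = 6.120000
  x_1 = -0.800000 - 3.408000/6.120000 = -1.356863
Iteration 2:
  f(-1.356863) = -1.537104
  f'(-1.356863) = 11.950681
  x_2 = -1.356863 - (-1.537104)/11.950681 = -1.228242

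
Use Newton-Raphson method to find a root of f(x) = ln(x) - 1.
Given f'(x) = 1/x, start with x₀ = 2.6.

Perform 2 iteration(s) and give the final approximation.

f(x) = ln(x) - 1
f'(x) = 1/x
x₀ = 2.6

Newton-Raphson formula: x_{n+1} = x_n - f(x_n)/f'(x_n)

Iteration 1:
  f(2.600000) = -0.044489
  f'(2.600000) = 0.384615
  x_1 = 2.600000 - (-0.044489)/0.384615 = 2.715670
Iteration 2:
  f(2.715670) = -0.000961
  f'(2.715670) = 0.368233
  x_2 = 2.715670 - (-0.000961)/0.368233 = 2.718281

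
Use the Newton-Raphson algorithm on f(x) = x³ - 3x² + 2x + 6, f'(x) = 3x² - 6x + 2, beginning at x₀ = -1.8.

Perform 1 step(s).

f(x) = x³ - 3x² + 2x + 6
f'(x) = 3x² - 6x + 2
x₀ = -1.8

Newton-Raphson formula: x_{n+1} = x_n - f(x_n)/f'(x_n)

Iteration 1:
  f(-1.800000) = -13.152000
  f'(-1.800000) = 22.520000
  x_1 = -1.800000 - (-13.152000)/22.520000 = -1.215986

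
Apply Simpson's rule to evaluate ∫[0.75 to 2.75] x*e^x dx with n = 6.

f(x) = x*e^x
a = 0.75, b = 2.75, n = 6
h = (b - a)/n = 0.333333

Simpson's rule: (h/3)[f(x₀) + 4f(x₁) + 2f(x₂) + ... + f(xₙ)]

x_0 = 0.7500, f(x_0) = 1.587750, coefficient = 1
x_1 = 1.0833, f(x_1) = 3.200721, coefficient = 4
x_2 = 1.4167, f(x_2) = 5.841417, coefficient = 2
x_3 = 1.7500, f(x_3) = 10.070555, coefficient = 4
x_4 = 2.0833, f(x_4) = 16.731656, coefficient = 2
x_5 = 2.4167, f(x_5) = 27.087053, coefficient = 4
x_6 = 2.7500, f(x_6) = 43.017238, coefficient = 1

I ≈ (0.333333/3) × 251.184446 = 27.909383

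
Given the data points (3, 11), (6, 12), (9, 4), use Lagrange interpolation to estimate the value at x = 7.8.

Lagrange interpolation formula:
P(x) = Σ yᵢ × Lᵢ(x)
where Lᵢ(x) = Π_{j≠i} (x - xⱼ)/(xᵢ - xⱼ)

L_0(7.8) = (7.8 - 6)/(3 - 6) × (7.8 - 9)/(3 - 9) = -0.120000
L_1(7.8) = (7.8 - 3)/(6 - 3) × (7.8 - 9)/(6 - 9) = 0.640000
L_2(7.8) = (7.8 - 3)/(9 - 3) × (7.8 - 6)/(9 - 6) = 0.480000

P(7.8) = 11×L_0(7.8) + 12×L_1(7.8) + 4×L_2(7.8)
P(7.8) = 8.280000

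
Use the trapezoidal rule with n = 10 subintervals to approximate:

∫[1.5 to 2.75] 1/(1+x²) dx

f(x) = 1/(1+x²)
a = 1.5, b = 2.75, n = 10
h = (b - a)/n = 0.125000

Trapezoidal rule: (h/2)[f(x₀) + 2f(x₁) + 2f(x₂) + ... + f(xₙ)]

x_0 = 1.5000, f(x_0) = 0.307692, coefficient = 1
x_1 = 1.6250, f(x_1) = 0.274678, coefficient = 2
x_2 = 1.7500, f(x_2) = 0.246154, coefficient = 2
x_3 = 1.8750, f(x_3) = 0.221453, coefficient = 2
x_4 = 2.0000, f(x_4) = 0.200000, coefficient = 2
x_5 = 2.1250, f(x_5) = 0.181303, coefficient = 2
x_6 = 2.2500, f(x_6) = 0.164948, coefficient = 2
x_7 = 2.3750, f(x_7) = 0.150588, coefficient = 2
x_8 = 2.5000, f(x_8) = 0.137931, coefficient = 2
x_9 = 2.6250, f(x_9) = 0.126733, coefficient = 2
x_10 = 2.7500, f(x_10) = 0.116788, coefficient = 1

I ≈ (0.125000/2) × 3.832058 = 0.239504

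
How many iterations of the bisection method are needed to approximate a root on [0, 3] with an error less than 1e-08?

We need (b-a)/2^n ≤ 1e-08
(3 - 0)/2^n ≤ 1e-08
3/2^n ≤ 1e-08
2^n ≥ 300000000
n ≥ log₂(300000000) = 28.16
n ≥ 29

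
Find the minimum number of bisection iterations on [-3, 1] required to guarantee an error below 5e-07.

We need (b-a)/2^n ≤ 5e-07
(1 - (-3))/2^n ≤ 5e-07
4/2^n ≤ 5e-07
2^n ≥ 8000000
n ≥ log₂(8000000) = 22.93
n ≥ 23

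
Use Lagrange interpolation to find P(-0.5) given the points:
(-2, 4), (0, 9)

Lagrange interpolation formula:
P(x) = Σ yᵢ × Lᵢ(x)
where Lᵢ(x) = Π_{j≠i} (x - xⱼ)/(xᵢ - xⱼ)

L_0(-0.5) = (-0.5 - 0)/(-2 - 0) = 0.250000
L_1(-0.5) = (-0.5 - (-2))/(0 - (-2)) = 0.750000

P(-0.5) = 4×L_0(-0.5) + 9×L_1(-0.5)
P(-0.5) = 7.750000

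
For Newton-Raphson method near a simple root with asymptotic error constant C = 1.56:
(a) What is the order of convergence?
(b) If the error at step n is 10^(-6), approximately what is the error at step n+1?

(a) Newton-Raphson has quadratic (order 2) convergence near simple roots.
    This means |e_{n+1}| ≈ C|e_n|².

(b) With |e_n| = 10^(-6) and C = 1.56:
    |e_{n+1}| ≈ 1.56 × (10^(-6))² = 1.56 × 10^(-12)

(a) 2 (quadratic); (b) |e_{n+1}| ≈ 1.560e-12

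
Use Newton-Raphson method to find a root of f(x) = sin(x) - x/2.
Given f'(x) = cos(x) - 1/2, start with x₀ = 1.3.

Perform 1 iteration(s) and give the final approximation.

f(x) = sin(x) - x/2
f'(x) = cos(x) - 1/2
x₀ = 1.3

Newton-Raphson formula: x_{n+1} = x_n - f(x_n)/f'(x_n)

Iteration 1:
  f(1.300000) = 0.313558
  f'(1.300000) = -0.232501
  x_1 = 1.300000 - 0.313558/(-0.232501) = 2.648631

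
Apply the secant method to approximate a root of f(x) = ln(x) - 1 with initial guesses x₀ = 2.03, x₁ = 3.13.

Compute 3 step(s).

f(x) = ln(x) - 1
x₀ = 2.03, x₁ = 3.13

Secant formula: x_{n+1} = x_n - f(x_n)(x_n - x_{n-1})/(f(x_n) - f(x_{n-1}))

Iteration 1:
  f(2.030000) = -0.291964
  f(3.130000) = 0.141033
  x_2 = 3.130000 - 0.141033×(3.130000 - 2.030000)/(0.141033 - (-0.291964))
       = 2.771715
Iteration 2:
  f(3.130000) = 0.141033
  f(2.771715) = 0.019466
  x_3 = 2.771715 - 0.019466×(2.771715 - 3.130000)/(0.019466 - 0.141033)
       = 2.714343
Iteration 3:
  f(2.771715) = 0.019466
  f(2.714343) = -0.001450
  x_4 = 2.714343 - (-0.001450)×(2.714343 - 2.771715)/(-0.001450 - 0.019466)
       = 2.718320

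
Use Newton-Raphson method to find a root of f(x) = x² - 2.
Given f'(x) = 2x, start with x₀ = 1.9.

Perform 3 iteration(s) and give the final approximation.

f(x) = x² - 2
f'(x) = 2x
x₀ = 1.9

Newton-Raphson formula: x_{n+1} = x_n - f(x_n)/f'(x_n)

Iteration 1:
  f(1.900000) = 1.610000
  f'(1.900000) = 3.800000
  x_1 = 1.900000 - 1.610000/3.800000 = 1.476316
Iteration 2:
  f(1.476316) = 0.179508
  f'(1.476316) = 2.952632
  x_2 = 1.476316 - 0.179508/2.952632 = 1.415520
Iteration 3:
  f(1.415520) = 0.003696
  f'(1.415520) = 2.831039
  x_3 = 1.415520 - 0.003696/2.831039 = 1.414214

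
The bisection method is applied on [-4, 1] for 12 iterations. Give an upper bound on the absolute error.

Bisection error bound: |error| ≤ (b-a)/2^n
|error| ≤ (1 - (-4))/2^12 = 5/2^12
|error| ≤ 0.0012207031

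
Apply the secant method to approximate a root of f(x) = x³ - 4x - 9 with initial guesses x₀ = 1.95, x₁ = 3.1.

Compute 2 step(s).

f(x) = x³ - 4x - 9
x₀ = 1.95, x₁ = 3.1

Secant formula: x_{n+1} = x_n - f(x_n)(x_n - x_{n-1})/(f(x_n) - f(x_{n-1}))

Iteration 1:
  f(1.950000) = -9.385125
  f(3.100000) = 8.391000
  x_2 = 3.100000 - 8.391000×(3.100000 - 1.950000)/(8.391000 - (-9.385125))
       = 2.557157
Iteration 2:
  f(3.100000) = 8.391000
  f(2.557157) = -2.507250
  x_3 = 2.557157 - (-2.507250)×(2.557157 - 3.100000)/(-2.507250 - 8.391000)
       = 2.682043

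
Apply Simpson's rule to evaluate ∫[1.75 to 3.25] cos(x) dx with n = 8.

f(x) = cos(x)
a = 1.75, b = 3.25, n = 8
h = (b - a)/n = 0.187500

Simpson's rule: (h/3)[f(x₀) + 4f(x₁) + 2f(x₂) + ... + f(xₙ)]

x_0 = 1.7500, f(x_0) = -0.178246, coefficient = 1
x_1 = 1.9375, f(x_1) = -0.358540, coefficient = 4
x_2 = 2.1250, f(x_2) = -0.526266, coefficient = 2
x_3 = 2.3125, f(x_3) = -0.675545, coefficient = 4
x_4 = 2.5000, f(x_4) = -0.801144, coefficient = 2
x_5 = 2.6875, f(x_5) = -0.898659, coefficient = 4
x_6 = 2.8750, f(x_6) = -0.964674, coefficient = 2
x_7 = 3.0625, f(x_7) = -0.996874, coefficient = 4
x_8 = 3.2500, f(x_8) = -0.994130, coefficient = 1

I ≈ (0.187500/3) × -17.475018 = -1.092189
Exact value: -1.092181
Error: 0.000008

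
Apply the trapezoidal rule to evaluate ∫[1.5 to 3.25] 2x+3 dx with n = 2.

f(x) = 2x+3
a = 1.5, b = 3.25, n = 2
h = (b - a)/n = 0.875000

Trapezoidal rule: (h/2)[f(x₀) + 2f(x₁) + 2f(x₂) + ... + f(xₙ)]

x_0 = 1.5000, f(x_0) = 6.000000, coefficient = 1
x_1 = 2.3750, f(x_1) = 7.750000, coefficient = 2
x_2 = 3.2500, f(x_2) = 9.500000, coefficient = 1

I ≈ (0.875000/2) × 31.000000 = 13.562500
Exact value: 13.562500
Error: 0.000000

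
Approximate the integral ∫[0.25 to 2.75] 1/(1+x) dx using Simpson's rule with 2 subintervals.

f(x) = 1/(1+x)
a = 0.25, b = 2.75, n = 2
h = (b - a)/n = 1.250000

Simpson's rule: (h/3)[f(x₀) + 4f(x₁) + 2f(x₂) + ... + f(xₙ)]

x_0 = 0.2500, f(x_0) = 0.800000, coefficient = 1
x_1 = 1.5000, f(x_1) = 0.400000, coefficient = 4
x_2 = 2.7500, f(x_2) = 0.266667, coefficient = 1

I ≈ (1.250000/3) × 2.666667 = 1.111111
Exact value: 1.098612
Error: 0.012499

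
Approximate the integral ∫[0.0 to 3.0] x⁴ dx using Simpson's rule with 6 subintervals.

f(x) = x⁴
a = 0.0, b = 3.0, n = 6
h = (b - a)/n = 0.500000

Simpson's rule: (h/3)[f(x₀) + 4f(x₁) + 2f(x₂) + ... + f(xₙ)]

x_0 = 0.0000, f(x_0) = 0.000000, coefficient = 1
x_1 = 0.5000, f(x_1) = 0.062500, coefficient = 4
x_2 = 1.0000, f(x_2) = 1.000000, coefficient = 2
x_3 = 1.5000, f(x_3) = 5.062500, coefficient = 4
x_4 = 2.0000, f(x_4) = 16.000000, coefficient = 2
x_5 = 2.5000, f(x_5) = 39.062500, coefficient = 4
x_6 = 3.0000, f(x_6) = 81.000000, coefficient = 1

I ≈ (0.500000/3) × 291.750000 = 48.625000
Exact value: 48.600000
Error: 0.025000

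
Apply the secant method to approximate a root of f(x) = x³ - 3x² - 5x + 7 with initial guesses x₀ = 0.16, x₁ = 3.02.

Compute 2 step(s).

f(x) = x³ - 3x² - 5x + 7
x₀ = 0.16, x₁ = 3.02

Secant formula: x_{n+1} = x_n - f(x_n)(x_n - x_{n-1})/(f(x_n) - f(x_{n-1}))

Iteration 1:
  f(0.160000) = 6.127296
  f(3.020000) = -7.917592
  x_2 = 3.020000 - (-7.917592)×(3.020000 - 0.160000)/(-7.917592 - 6.127296)
       = 1.407718
Iteration 2:
  f(3.020000) = -7.917592
  f(1.407718) = -3.193971
  x_3 = 1.407718 - (-3.193971)×(1.407718 - 3.020000)/(-3.193971 - (-7.917592))
       = 0.317542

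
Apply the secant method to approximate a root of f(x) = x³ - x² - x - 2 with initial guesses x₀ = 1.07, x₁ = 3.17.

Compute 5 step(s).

f(x) = x³ - x² - x - 2
x₀ = 1.07, x₁ = 3.17

Secant formula: x_{n+1} = x_n - f(x_n)(x_n - x_{n-1})/(f(x_n) - f(x_{n-1}))

Iteration 1:
  f(1.070000) = -2.989857
  f(3.170000) = 16.636113
  x_2 = 3.170000 - 16.636113×(3.170000 - 1.070000)/(16.636113 - (-2.989857))
       = 1.389918
Iteration 2:
  f(3.170000) = 16.636113
  f(1.389918) = -2.636646
  x_3 = 1.389918 - (-2.636646)×(1.389918 - 3.170000)/(-2.636646 - 16.636113)
       = 1.633445
Iteration 3:
  f(1.389918) = -2.636646
  f(1.633445) = -1.943322
  x_4 = 1.633445 - (-1.943322)×(1.633445 - 1.389918)/(-1.943322 - (-2.636646))
       = 2.316029
Iteration 4:
  f(1.633445) = -1.943322
  f(2.316029) = 2.743142
  x_5 = 2.316029 - 2.743142×(2.316029 - 1.633445)/(2.743142 - (-1.943322))
       = 1.916490
Iteration 5:
  f(2.316029) = 2.743142
  f(1.916490) = -0.550280
  x_6 = 1.916490 - (-0.550280)×(1.916490 - 2.316029)/(-0.550280 - 2.743142)
       = 1.983247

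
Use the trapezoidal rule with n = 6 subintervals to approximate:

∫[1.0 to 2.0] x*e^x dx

f(x) = x*e^x
a = 1.0, b = 2.0, n = 6
h = (b - a)/n = 0.166667

Trapezoidal rule: (h/2)[f(x₀) + 2f(x₁) + 2f(x₂) + ... + f(xₙ)]

x_0 = 1.0000, f(x_0) = 2.718282, coefficient = 1
x_1 = 1.1667, f(x_1) = 3.746482, coefficient = 2
x_2 = 1.3333, f(x_2) = 5.058224, coefficient = 2
x_3 = 1.5000, f(x_3) = 6.722534, coefficient = 2
x_4 = 1.6667, f(x_4) = 8.824150, coefficient = 2
x_5 = 1.8333, f(x_5) = 11.466952, coefficient = 2
x_6 = 2.0000, f(x_6) = 14.778112, coefficient = 1

I ≈ (0.166667/2) × 89.133077 = 7.427756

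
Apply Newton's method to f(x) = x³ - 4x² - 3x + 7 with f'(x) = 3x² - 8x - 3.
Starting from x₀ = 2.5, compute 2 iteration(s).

f(x) = x³ - 4x² - 3x + 7
f'(x) = 3x² - 8x - 3
x₀ = 2.5

Newton-Raphson formula: x_{n+1} = x_n - f(x_n)/f'(x_n)

Iteration 1:
  f(2.500000) = -9.875000
  f'(2.500000) = -4.250000
  x_1 = 2.500000 - (-9.875000)/(-4.250000) = 0.176471
Iteration 2:
  f(0.176471) = 6.351516
  f'(0.176471) = -4.318339
  x_2 = 0.176471 - 6.351516/(-4.318339) = 1.647294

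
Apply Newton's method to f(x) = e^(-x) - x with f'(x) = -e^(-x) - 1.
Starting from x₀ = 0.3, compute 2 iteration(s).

f(x) = e^(-x) - x
f'(x) = -e^(-x) - 1
x₀ = 0.3

Newton-Raphson formula: x_{n+1} = x_n - f(x_n)/f'(x_n)

Iteration 1:
  f(0.300000) = 0.440818
  f'(0.300000) = -1.740818
  x_1 = 0.300000 - 0.440818/(-1.740818) = 0.553225
Iteration 2:
  f(0.553225) = 0.021868
  f'(0.553225) = -1.575092
  x_2 = 0.553225 - 0.021868/(-1.575092) = 0.567108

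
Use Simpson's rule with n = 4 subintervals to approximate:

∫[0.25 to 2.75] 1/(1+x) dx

f(x) = 1/(1+x)
a = 0.25, b = 2.75, n = 4
h = (b - a)/n = 0.625000

Simpson's rule: (h/3)[f(x₀) + 4f(x₁) + 2f(x₂) + ... + f(xₙ)]

x_0 = 0.2500, f(x_0) = 0.800000, coefficient = 1
x_1 = 0.8750, f(x_1) = 0.533333, coefficient = 4
x_2 = 1.5000, f(x_2) = 0.400000, coefficient = 2
x_3 = 2.1250, f(x_3) = 0.320000, coefficient = 4
x_4 = 2.7500, f(x_4) = 0.266667, coefficient = 1

I ≈ (0.625000/3) × 5.280000 = 1.100000
Exact value: 1.098612
Error: 0.001388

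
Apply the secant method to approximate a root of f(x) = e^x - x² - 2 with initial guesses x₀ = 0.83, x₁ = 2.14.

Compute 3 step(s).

f(x) = e^x - x² - 2
x₀ = 0.83, x₁ = 2.14

Secant formula: x_{n+1} = x_n - f(x_n)(x_n - x_{n-1})/(f(x_n) - f(x_{n-1}))

Iteration 1:
  f(0.830000) = -0.395581
  f(2.140000) = 1.919838
  x_2 = 2.140000 - 1.919838×(2.140000 - 0.830000)/(1.919838 - (-0.395581))
       = 1.053809
Iteration 2:
  f(2.140000) = 1.919838
  f(1.053809) = -0.241957
  x_3 = 1.053809 - (-0.241957)×(1.053809 - 2.140000)/(-0.241957 - 1.919838)
       = 1.175380
Iteration 3:
  f(1.053809) = -0.241957
  f(1.175380) = -0.142145
  x_4 = 1.175380 - (-0.142145)×(1.175380 - 1.053809)/(-0.142145 - (-0.241957))
       = 1.348512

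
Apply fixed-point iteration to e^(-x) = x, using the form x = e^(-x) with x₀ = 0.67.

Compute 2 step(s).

Equation: e^(-x) = x
Fixed-point form: x = e^(-x)
x₀ = 0.67

x_1 = g(0.670000) = 0.511709
x_2 = g(0.511709) = 0.599470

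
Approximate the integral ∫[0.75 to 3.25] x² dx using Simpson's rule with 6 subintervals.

f(x) = x²
a = 0.75, b = 3.25, n = 6
h = (b - a)/n = 0.416667

Simpson's rule: (h/3)[f(x₀) + 4f(x₁) + 2f(x₂) + ... + f(xₙ)]

x_0 = 0.7500, f(x_0) = 0.562500, coefficient = 1
x_1 = 1.1667, f(x_1) = 1.361111, coefficient = 4
x_2 = 1.5833, f(x_2) = 2.506944, coefficient = 2
x_3 = 2.0000, f(x_3) = 4.000000, coefficient = 4
x_4 = 2.4167, f(x_4) = 5.840278, coefficient = 2
x_5 = 2.8333, f(x_5) = 8.027778, coefficient = 4
x_6 = 3.2500, f(x_6) = 10.562500, coefficient = 1

I ≈ (0.416667/3) × 81.375000 = 11.302083
Exact value: 11.302083
Error: 0.000000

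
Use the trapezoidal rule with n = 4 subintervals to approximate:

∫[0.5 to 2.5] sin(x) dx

f(x) = sin(x)
a = 0.5, b = 2.5, n = 4
h = (b - a)/n = 0.500000

Trapezoidal rule: (h/2)[f(x₀) + 2f(x₁) + 2f(x₂) + ... + f(xₙ)]

x_0 = 0.5000, f(x_0) = 0.479426, coefficient = 1
x_1 = 1.0000, f(x_1) = 0.841471, coefficient = 2
x_2 = 1.5000, f(x_2) = 0.997495, coefficient = 2
x_3 = 2.0000, f(x_3) = 0.909297, coefficient = 2
x_4 = 2.5000, f(x_4) = 0.598472, coefficient = 1

I ≈ (0.500000/2) × 6.574424 = 1.643606
Exact value: 1.678726
Error: 0.035120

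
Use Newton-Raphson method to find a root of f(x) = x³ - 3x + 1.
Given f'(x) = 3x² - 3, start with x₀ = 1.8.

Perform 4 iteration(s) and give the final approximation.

f(x) = x³ - 3x + 1
f'(x) = 3x² - 3
x₀ = 1.8

Newton-Raphson formula: x_{n+1} = x_n - f(x_n)/f'(x_n)

Iteration 1:
  f(1.800000) = 1.432000
  f'(1.800000) = 6.720000
  x_1 = 1.800000 - 1.432000/6.720000 = 1.586905
Iteration 2:
  f(1.586905) = 0.235535
  f'(1.586905) = 4.554800
  x_2 = 1.586905 - 0.235535/4.554800 = 1.535193
Iteration 3:
  f(1.535193) = 0.012592
  f'(1.535193) = 4.070456
  x_3 = 1.535193 - 0.012592/4.070456 = 1.532100
Iteration 4:
  f(1.532100) = 0.000044
  f'(1.532100) = 4.041989
  x_4 = 1.532100 - 0.000044/4.041989 = 1.532089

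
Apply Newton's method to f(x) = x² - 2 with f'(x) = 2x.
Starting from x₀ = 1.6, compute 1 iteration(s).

f(x) = x² - 2
f'(x) = 2x
x₀ = 1.6

Newton-Raphson formula: x_{n+1} = x_n - f(x_n)/f'(x_n)

Iteration 1:
  f(1.600000) = 0.560000
  f'(1.600000) = 3.200000
  x_1 = 1.600000 - 0.560000/3.200000 = 1.425000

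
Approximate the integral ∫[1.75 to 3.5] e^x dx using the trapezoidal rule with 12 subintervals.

f(x) = e^x
a = 1.75, b = 3.5, n = 12
h = (b - a)/n = 0.145833

Trapezoidal rule: (h/2)[f(x₀) + 2f(x₁) + 2f(x₂) + ... + f(xₙ)]

x_0 = 1.7500, f(x_0) = 5.754603, coefficient = 1
x_1 = 1.8958, f(x_1) = 6.658095, coefficient = 2
x_2 = 2.0417, f(x_2) = 7.703438, coefficient = 2
x_3 = 2.1875, f(x_3) = 8.912903, coefficient = 2
x_4 = 2.3333, f(x_4) = 10.312259, coefficient = 2
x_5 = 2.4792, f(x_5) = 11.931318, coefficient = 2
x_6 = 2.6250, f(x_6) = 13.804574, coefficient = 2
x_7 = 2.7708, f(x_7) = 15.971938, coefficient = 2
x_8 = 2.9167, f(x_8) = 18.479586, coefficient = 2
x_9 = 3.0625, f(x_9) = 21.380943, coefficient = 2
x_10 = 3.2083, f(x_10) = 24.737822, coefficient = 2
x_11 = 3.3542, f(x_11) = 28.621743, coefficient = 2
x_12 = 3.5000, f(x_12) = 33.115452, coefficient = 1

I ≈ (0.145833/2) × 375.899289 = 27.409323
Exact value: 27.360849
Error: 0.048474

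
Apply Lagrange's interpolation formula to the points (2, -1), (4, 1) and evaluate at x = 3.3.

Lagrange interpolation formula:
P(x) = Σ yᵢ × Lᵢ(x)
where Lᵢ(x) = Π_{j≠i} (x - xⱼ)/(xᵢ - xⱼ)

L_0(3.3) = (3.3 - 4)/(2 - 4) = 0.350000
L_1(3.3) = (3.3 - 2)/(4 - 2) = 0.650000

P(3.3) = (-1)×L_0(3.3) + 1×L_1(3.3)
P(3.3) = 0.300000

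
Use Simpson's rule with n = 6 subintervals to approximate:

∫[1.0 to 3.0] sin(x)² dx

f(x) = sin(x)²
a = 1.0, b = 3.0, n = 6
h = (b - a)/n = 0.333333

Simpson's rule: (h/3)[f(x₀) + 4f(x₁) + 2f(x₂) + ... + f(xₙ)]

x_0 = 1.0000, f(x_0) = 0.708073, coefficient = 1
x_1 = 1.3333, f(x_1) = 0.944663, coefficient = 4
x_2 = 1.6667, f(x_2) = 0.990837, coefficient = 2
x_3 = 2.0000, f(x_3) = 0.826822, coefficient = 4
x_4 = 2.3333, f(x_4) = 0.522853, coefficient = 2
x_5 = 2.6667, f(x_5) = 0.209098, coefficient = 4
x_6 = 3.0000, f(x_6) = 0.019915, coefficient = 1

I ≈ (0.333333/3) × 11.677702 = 1.297522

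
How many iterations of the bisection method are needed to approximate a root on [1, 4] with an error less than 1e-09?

We need (b-a)/2^n ≤ 1e-09
(4 - 1)/2^n ≤ 1e-09
3/2^n ≤ 1e-09
2^n ≥ 3000000000
n ≥ log₂(3000000000) = 31.48
n ≥ 32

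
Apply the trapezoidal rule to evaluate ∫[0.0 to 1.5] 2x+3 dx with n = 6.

f(x) = 2x+3
a = 0.0, b = 1.5, n = 6
h = (b - a)/n = 0.250000

Trapezoidal rule: (h/2)[f(x₀) + 2f(x₁) + 2f(x₂) + ... + f(xₙ)]

x_0 = 0.0000, f(x_0) = 3.000000, coefficient = 1
x_1 = 0.2500, f(x_1) = 3.500000, coefficient = 2
x_2 = 0.5000, f(x_2) = 4.000000, coefficient = 2
x_3 = 0.7500, f(x_3) = 4.500000, coefficient = 2
x_4 = 1.0000, f(x_4) = 5.000000, coefficient = 2
x_5 = 1.2500, f(x_5) = 5.500000, coefficient = 2
x_6 = 1.5000, f(x_6) = 6.000000, coefficient = 1

I ≈ (0.250000/2) × 54.000000 = 6.750000
Exact value: 6.750000
Error: 0.000000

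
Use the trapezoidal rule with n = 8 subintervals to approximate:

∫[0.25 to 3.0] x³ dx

f(x) = x³
a = 0.25, b = 3.0, n = 8
h = (b - a)/n = 0.343750

Trapezoidal rule: (h/2)[f(x₀) + 2f(x₁) + 2f(x₂) + ... + f(xₙ)]

x_0 = 0.2500, f(x_0) = 0.015625, coefficient = 1
x_1 = 0.5938, f(x_1) = 0.209320, coefficient = 2
x_2 = 0.9375, f(x_2) = 0.823975, coefficient = 2
x_3 = 1.2812, f(x_3) = 2.103302, coefficient = 2
x_4 = 1.6250, f(x_4) = 4.291016, coefficient = 2
x_5 = 1.9688, f(x_5) = 7.630829, coefficient = 2
x_6 = 2.3125, f(x_6) = 12.366455, coefficient = 2
x_7 = 2.6562, f(x_7) = 18.741608, coefficient = 2
x_8 = 3.0000, f(x_8) = 27.000000, coefficient = 1

I ≈ (0.343750/2) × 119.348633 = 20.513046
Exact value: 20.249023
Error: 0.264023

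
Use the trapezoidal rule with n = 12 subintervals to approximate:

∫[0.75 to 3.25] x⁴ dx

f(x) = x⁴
a = 0.75, b = 3.25, n = 12
h = (b - a)/n = 0.208333

Trapezoidal rule: (h/2)[f(x₀) + 2f(x₁) + 2f(x₂) + ... + f(xₙ)]

x_0 = 0.7500, f(x_0) = 0.316406, coefficient = 1
x_1 = 0.9583, f(x_1) = 0.843464, coefficient = 2
x_2 = 1.1667, f(x_2) = 1.852623, coefficient = 2
x_3 = 1.3750, f(x_3) = 3.574463, coefficient = 2
x_4 = 1.5833, f(x_4) = 6.284770, coefficient = 2
x_5 = 1.7917, f(x_5) = 10.304546, coefficient = 2
x_6 = 2.0000, f(x_6) = 16.000000, coefficient = 2
x_7 = 2.2083, f(x_7) = 23.782555, coefficient = 2
x_8 = 2.4167, f(x_8) = 34.108845, coefficient = 2
x_9 = 2.6250, f(x_9) = 47.480713, coefficient = 2
x_10 = 2.8333, f(x_10) = 64.445216, coefficient = 2
x_11 = 3.0417, f(x_11) = 85.594621, coefficient = 2
x_12 = 3.2500, f(x_12) = 111.566406, coefficient = 1

I ≈ (0.208333/2) × 700.426444 = 72.961088
Exact value: 72.470703
Error: 0.490385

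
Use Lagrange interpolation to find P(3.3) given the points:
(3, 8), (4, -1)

Lagrange interpolation formula:
P(x) = Σ yᵢ × Lᵢ(x)
where Lᵢ(x) = Π_{j≠i} (x - xⱼ)/(xᵢ - xⱼ)

L_0(3.3) = (3.3 - 4)/(3 - 4) = 0.700000
L_1(3.3) = (3.3 - 3)/(4 - 3) = 0.300000

P(3.3) = 8×L_0(3.3) + (-1)×L_1(3.3)
P(3.3) = 5.300000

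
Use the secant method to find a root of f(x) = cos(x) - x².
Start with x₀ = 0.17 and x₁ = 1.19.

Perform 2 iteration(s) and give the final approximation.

f(x) = cos(x) - x²
x₀ = 0.17, x₁ = 1.19

Secant formula: x_{n+1} = x_n - f(x_n)(x_n - x_{n-1})/(f(x_n) - f(x_{n-1}))

Iteration 1:
  f(0.170000) = 0.956685
  f(1.190000) = -1.044440
  x_2 = 1.190000 - (-1.044440)×(1.190000 - 0.170000)/(-1.044440 - 0.956685)
       = 0.657635
Iteration 2:
  f(1.190000) = -1.044440
  f(0.657635) = 0.358956
  x_3 = 0.657635 - 0.358956×(0.657635 - 1.190000)/(0.358956 - (-1.044440))
       = 0.793802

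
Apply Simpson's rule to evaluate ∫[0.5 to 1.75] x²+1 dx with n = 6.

f(x) = x²+1
a = 0.5, b = 1.75, n = 6
h = (b - a)/n = 0.208333

Simpson's rule: (h/3)[f(x₀) + 4f(x₁) + 2f(x₂) + ... + f(xₙ)]

x_0 = 0.5000, f(x_0) = 1.250000, coefficient = 1
x_1 = 0.7083, f(x_1) = 1.501736, coefficient = 4
x_2 = 0.9167, f(x_2) = 1.840278, coefficient = 2
x_3 = 1.1250, f(x_3) = 2.265625, coefficient = 4
x_4 = 1.3333, f(x_4) = 2.777778, coefficient = 2
x_5 = 1.5417, f(x_5) = 3.376736, coefficient = 4
x_6 = 1.7500, f(x_6) = 4.062500, coefficient = 1

I ≈ (0.208333/3) × 43.125000 = 2.994792
Exact value: 2.994792
Error: 0.000000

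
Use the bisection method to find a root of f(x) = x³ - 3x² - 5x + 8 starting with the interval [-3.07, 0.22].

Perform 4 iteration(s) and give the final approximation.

f(x) = x³ - 3x² - 5x + 8
Initial interval: [-3.07, 0.22]

Iteration 1:
  c_1 = (-3.070000 + 0.220000)/2 = -1.425000
  f(c_1) = f(-1.425000) = 6.139484
  f(a) × f(c) < 0, new interval: [-3.070000, -1.425000]
Iteration 2:
  c_2 = (-3.070000 + (-1.425000))/2 = -2.247500
  f(c_2) = f(-2.247500) = -7.268967
  f(a) × f(c) ≥ 0, new interval: [-2.247500, -1.425000]
Iteration 3:
  c_3 = (-2.247500 + (-1.425000))/2 = -1.836250
  f(c_3) = f(-1.836250) = 0.874314
  f(a) × f(c) < 0, new interval: [-2.247500, -1.836250]
Iteration 4:
  c_4 = (-2.247500 + (-1.836250))/2 = -2.041875
  f(c_4) = f(-2.041875) = -2.811480
  f(a) × f(c) ≥ 0, new interval: [-2.041875, -1.836250]

After 4 iteration(s), the approximation is c_4 = -2.041875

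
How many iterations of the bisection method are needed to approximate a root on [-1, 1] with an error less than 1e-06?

We need (b-a)/2^n ≤ 1e-06
(1 - (-1))/2^n ≤ 1e-06
2/2^n ≤ 1e-06
2^n ≥ 2000000
n ≥ log₂(2000000) = 20.93
n ≥ 21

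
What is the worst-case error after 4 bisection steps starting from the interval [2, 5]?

Bisection error bound: |error| ≤ (b-a)/2^n
|error| ≤ (5 - 2)/2^4 = 3/2^4
|error| ≤ 0.1875000000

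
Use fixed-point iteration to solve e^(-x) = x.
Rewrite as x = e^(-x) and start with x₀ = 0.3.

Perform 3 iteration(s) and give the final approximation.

Equation: e^(-x) = x
Fixed-point form: x = e^(-x)
x₀ = 0.3

x_1 = g(0.300000) = 0.740818
x_2 = g(0.740818) = 0.476724
x_3 = g(0.476724) = 0.620814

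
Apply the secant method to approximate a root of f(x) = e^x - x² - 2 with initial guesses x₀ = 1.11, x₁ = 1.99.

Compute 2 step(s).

f(x) = e^x - x² - 2
x₀ = 1.11, x₁ = 1.99

Secant formula: x_{n+1} = x_n - f(x_n)(x_n - x_{n-1})/(f(x_n) - f(x_{n-1}))

Iteration 1:
  f(1.110000) = -0.197742
  f(1.990000) = 1.355434
  x_2 = 1.990000 - 1.355434×(1.990000 - 1.110000)/(1.355434 - (-0.197742))
       = 1.222037
Iteration 2:
  f(1.990000) = 1.355434
  f(1.222037) = -0.099280
  x_3 = 1.222037 - (-0.099280)×(1.222037 - 1.990000)/(-0.099280 - 1.355434)
       = 1.274448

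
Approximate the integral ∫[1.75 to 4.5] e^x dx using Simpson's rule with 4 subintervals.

f(x) = e^x
a = 1.75, b = 4.5, n = 4
h = (b - a)/n = 0.687500

Simpson's rule: (h/3)[f(x₀) + 4f(x₁) + 2f(x₂) + ... + f(xₙ)]

x_0 = 1.7500, f(x_0) = 5.754603, coefficient = 1
x_1 = 2.4375, f(x_1) = 11.444394, coefficient = 4
x_2 = 3.1250, f(x_2) = 22.759895, coefficient = 2
x_3 = 3.8125, f(x_3) = 45.263456, coefficient = 4
x_4 = 4.5000, f(x_4) = 90.017131, coefficient = 1

I ≈ (0.687500/3) × 368.122925 = 84.361504
Exact value: 84.262529
Error: 0.098975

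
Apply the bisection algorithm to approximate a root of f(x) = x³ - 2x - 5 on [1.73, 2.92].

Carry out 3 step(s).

f(x) = x³ - 2x - 5
Initial interval: [1.73, 2.92]

Iteration 1:
  c_1 = (1.730000 + 2.920000)/2 = 2.325000
  f(c_1) = f(2.325000) = 2.918078
  f(a) × f(c) < 0, new interval: [1.730000, 2.325000]
Iteration 2:
  c_2 = (1.730000 + 2.325000)/2 = 2.027500
  f(c_2) = f(2.027500) = -0.720442
  f(a) × f(c) ≥ 0, new interval: [2.027500, 2.325000]
Iteration 3:
  c_3 = (2.027500 + 2.325000)/2 = 2.176250
  f(c_3) = f(2.176250) = 0.954359
  f(a) × f(c) < 0, new interval: [2.027500, 2.176250]

After 3 iteration(s), the approximation is c_3 = 2.176250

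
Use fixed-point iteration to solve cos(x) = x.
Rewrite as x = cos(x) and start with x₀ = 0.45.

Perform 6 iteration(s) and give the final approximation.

Equation: cos(x) = x
Fixed-point form: x = cos(x)
x₀ = 0.45

x_1 = g(0.450000) = 0.900447
x_2 = g(0.900447) = 0.621260
x_3 = g(0.621260) = 0.813146
x_4 = g(0.813146) = 0.687216
x_5 = g(0.687216) = 0.773015
x_6 = g(0.773015) = 0.715809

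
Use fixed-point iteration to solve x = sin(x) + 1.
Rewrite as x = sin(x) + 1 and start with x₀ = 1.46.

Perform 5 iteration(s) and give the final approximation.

Equation: x = sin(x) + 1
Fixed-point form: x = sin(x) + 1
x₀ = 1.46

x_1 = g(1.460000) = 1.993868
x_2 = g(1.993868) = 1.911832
x_3 = g(1.911832) = 1.942409
x_4 = g(1.942409) = 1.931743
x_5 = g(1.931743) = 1.935563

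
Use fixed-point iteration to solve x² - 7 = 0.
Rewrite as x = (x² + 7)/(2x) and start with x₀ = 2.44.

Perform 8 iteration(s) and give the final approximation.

Equation: x² - 7 = 0
Fixed-point form: x = (x² + 7)/(2x)
x₀ = 2.44

x_1 = g(2.440000) = 2.654426
x_2 = g(2.654426) = 2.645765
x_3 = g(2.645765) = 2.645751
x_4 = g(2.645751) = 2.645751
x_5 = g(2.645751) = 2.645751
x_6 = g(2.645751) = 2.645751
x_7 = g(2.645751) = 2.645751
x_8 = g(2.645751) = 2.645751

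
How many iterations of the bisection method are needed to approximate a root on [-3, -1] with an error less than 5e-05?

We need (b-a)/2^n ≤ 5e-05
(-1 - (-3))/2^n ≤ 5e-05
2/2^n ≤ 5e-05
2^n ≥ 40000
n ≥ log₂(40000) = 15.29
n ≥ 16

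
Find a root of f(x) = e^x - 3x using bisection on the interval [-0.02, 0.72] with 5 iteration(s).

f(x) = e^x - 3x
Initial interval: [-0.02, 0.72]

Iteration 1:
  c_1 = (-0.020000 + 0.720000)/2 = 0.350000
  f(c_1) = f(0.350000) = 0.369068
  f(a) × f(c) ≥ 0, new interval: [0.350000, 0.720000]
Iteration 2:
  c_2 = (0.350000 + 0.720000)/2 = 0.535000
  f(c_2) = f(0.535000) = 0.102448
  f(a) × f(c) ≥ 0, new interval: [0.535000, 0.720000]
Iteration 3:
  c_3 = (0.535000 + 0.720000)/2 = 0.627500
  f(c_3) = f(0.627500) = -0.009578
  f(a) × f(c) < 0, new interval: [0.535000, 0.627500]
Iteration 4:
  c_4 = (0.535000 + 0.627500)/2 = 0.581250
  f(c_4) = f(0.581250) = 0.044522
  f(a) × f(c) ≥ 0, new interval: [0.581250, 0.627500]
Iteration 5:
  c_5 = (0.581250 + 0.627500)/2 = 0.604375
  f(c_5) = f(0.604375) = 0.016983
  f(a) × f(c) ≥ 0, new interval: [0.604375, 0.627500]

After 5 iteration(s), the approximation is c_5 = 0.604375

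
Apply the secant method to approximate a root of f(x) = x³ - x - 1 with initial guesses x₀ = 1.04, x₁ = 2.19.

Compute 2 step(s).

f(x) = x³ - x - 1
x₀ = 1.04, x₁ = 2.19

Secant formula: x_{n+1} = x_n - f(x_n)(x_n - x_{n-1})/(f(x_n) - f(x_{n-1}))

Iteration 1:
  f(1.040000) = -0.915136
  f(2.190000) = 7.313459
  x_2 = 2.190000 - 7.313459×(2.190000 - 1.040000)/(7.313459 - (-0.915136))
       = 1.167896
Iteration 2:
  f(2.190000) = 7.313459
  f(1.167896) = -0.574907
  x_3 = 1.167896 - (-0.574907)×(1.167896 - 2.190000)/(-0.574907 - 7.313459)
       = 1.242388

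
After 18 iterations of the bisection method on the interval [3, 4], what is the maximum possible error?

Bisection error bound: |error| ≤ (b-a)/2^n
|error| ≤ (4 - 3)/2^18 = 1/2^18
|error| ≤ 0.0000038147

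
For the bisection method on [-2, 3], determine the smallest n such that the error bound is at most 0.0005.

We need (b-a)/2^n ≤ 0.0005
(3 - (-2))/2^n ≤ 0.0005
5/2^n ≤ 0.0005
2^n ≥ 10000
n ≥ log₂(10000) = 13.29
n ≥ 14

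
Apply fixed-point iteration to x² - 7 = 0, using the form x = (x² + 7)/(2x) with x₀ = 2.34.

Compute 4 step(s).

Equation: x² - 7 = 0
Fixed-point form: x = (x² + 7)/(2x)
x₀ = 2.34

x_1 = g(2.340000) = 2.665726
x_2 = g(2.665726) = 2.645826
x_3 = g(2.645826) = 2.645751
x_4 = g(2.645751) = 2.645751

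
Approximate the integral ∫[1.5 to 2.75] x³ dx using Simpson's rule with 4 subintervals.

f(x) = x³
a = 1.5, b = 2.75, n = 4
h = (b - a)/n = 0.312500

Simpson's rule: (h/3)[f(x₀) + 4f(x₁) + 2f(x₂) + ... + f(xₙ)]

x_0 = 1.5000, f(x_0) = 3.375000, coefficient = 1
x_1 = 1.8125, f(x_1) = 5.954346, coefficient = 4
x_2 = 2.1250, f(x_2) = 9.595703, coefficient = 2
x_3 = 2.4375, f(x_3) = 14.482178, coefficient = 4
x_4 = 2.7500, f(x_4) = 20.796875, coefficient = 1

I ≈ (0.312500/3) × 125.109375 = 13.032227
Exact value: 13.032227
Error: 0.000000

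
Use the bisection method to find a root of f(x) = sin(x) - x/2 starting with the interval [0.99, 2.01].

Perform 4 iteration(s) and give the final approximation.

f(x) = sin(x) - x/2
Initial interval: [0.99, 2.01]

Iteration 1:
  c_1 = (0.990000 + 2.010000)/2 = 1.500000
  f(c_1) = f(1.500000) = 0.247495
  f(a) × f(c) ≥ 0, new interval: [1.500000, 2.010000]
Iteration 2:
  c_2 = (1.500000 + 2.010000)/2 = 1.755000
  f(c_2) = f(1.755000) = 0.105582
  f(a) × f(c) ≥ 0, new interval: [1.755000, 2.010000]
Iteration 3:
  c_3 = (1.755000 + 2.010000)/2 = 1.882500
  f(c_3) = f(1.882500) = 0.010562
  f(a) × f(c) ≥ 0, new interval: [1.882500, 2.010000]
Iteration 4:
  c_4 = (1.882500 + 2.010000)/2 = 1.946250
  f(c_4) = f(1.946250) = -0.042784
  f(a) × f(c) < 0, new interval: [1.882500, 1.946250]

After 4 iteration(s), the approximation is c_4 = 1.946250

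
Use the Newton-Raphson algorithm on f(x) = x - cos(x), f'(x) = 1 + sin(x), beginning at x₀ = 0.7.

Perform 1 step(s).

f(x) = x - cos(x)
f'(x) = 1 + sin(x)
x₀ = 0.7

Newton-Raphson formula: x_{n+1} = x_n - f(x_n)/f'(x_n)

Iteration 1:
  f(0.700000) = -0.064842
  f'(0.700000) = 1.644218
  x_1 = 0.700000 - (-0.064842)/1.644218 = 0.739436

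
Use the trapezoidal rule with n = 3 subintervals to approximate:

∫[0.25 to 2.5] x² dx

f(x) = x²
a = 0.25, b = 2.5, n = 3
h = (b - a)/n = 0.750000

Trapezoidal rule: (h/2)[f(x₀) + 2f(x₁) + 2f(x₂) + ... + f(xₙ)]

x_0 = 0.2500, f(x_0) = 0.062500, coefficient = 1
x_1 = 1.0000, f(x_1) = 1.000000, coefficient = 2
x_2 = 1.7500, f(x_2) = 3.062500, coefficient = 2
x_3 = 2.5000, f(x_3) = 6.250000, coefficient = 1

I ≈ (0.750000/2) × 14.437500 = 5.414062
Exact value: 5.203125
Error: 0.210938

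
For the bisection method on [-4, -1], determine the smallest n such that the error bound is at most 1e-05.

We need (b-a)/2^n ≤ 1e-05
(-1 - (-4))/2^n ≤ 1e-05
3/2^n ≤ 1e-05
2^n ≥ 300000
n ≥ log₂(300000) = 18.19
n ≥ 19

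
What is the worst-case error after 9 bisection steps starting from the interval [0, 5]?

Bisection error bound: |error| ≤ (b-a)/2^n
|error| ≤ (5 - 0)/2^9 = 5/2^9
|error| ≤ 0.0097656250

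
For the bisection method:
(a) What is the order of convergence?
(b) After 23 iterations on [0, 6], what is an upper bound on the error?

(a) Bisection has linear (order 1) convergence; the error is halved each step.

(b) Error bound = (b-a)/2^n = (6 - 0)/2^{23}
    = 6/2^{23}

(a) 1 (linear); (b) error ≤ 7.15e-07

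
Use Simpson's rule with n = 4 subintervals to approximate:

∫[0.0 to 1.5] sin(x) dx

f(x) = sin(x)
a = 0.0, b = 1.5, n = 4
h = (b - a)/n = 0.375000

Simpson's rule: (h/3)[f(x₀) + 4f(x₁) + 2f(x₂) + ... + f(xₙ)]

x_0 = 0.0000, f(x_0) = 0.000000, coefficient = 1
x_1 = 0.3750, f(x_1) = 0.366273, coefficient = 4
x_2 = 0.7500, f(x_2) = 0.681639, coefficient = 2
x_3 = 1.1250, f(x_3) = 0.902268, coefficient = 4
x_4 = 1.5000, f(x_4) = 0.997495, coefficient = 1

I ≈ (0.375000/3) × 7.434933 = 0.929367
Exact value: 0.929263
Error: 0.000104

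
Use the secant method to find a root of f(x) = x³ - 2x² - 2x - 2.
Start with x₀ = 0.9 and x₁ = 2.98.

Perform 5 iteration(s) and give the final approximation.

f(x) = x³ - 2x² - 2x - 2
x₀ = 0.9, x₁ = 2.98

Secant formula: x_{n+1} = x_n - f(x_n)(x_n - x_{n-1})/(f(x_n) - f(x_{n-1}))

Iteration 1:
  f(0.900000) = -4.691000
  f(2.980000) = 0.742792
  x_2 = 2.980000 - 0.742792×(2.980000 - 0.900000)/(0.742792 - (-4.691000))
       = 2.695667
Iteration 2:
  f(2.980000) = 0.742792
  f(2.695667) = -2.336187
  x_3 = 2.695667 - (-2.336187)×(2.695667 - 2.980000)/(-2.336187 - 0.742792)
       = 2.911406
Iteration 3:
  f(2.695667) = -2.336187
  f(2.911406) = -0.097479
  x_4 = 2.911406 - (-0.097479)×(2.911406 - 2.695667)/(-0.097479 - (-2.336187))
       = 2.920799
Iteration 4:
  f(2.911406) = -0.097479
  f(2.920799) = 0.013805
  x_5 = 2.920799 - 0.013805×(2.920799 - 2.911406)/(0.013805 - (-0.097479))
       = 2.919634
Iteration 5:
  f(2.920799) = 0.013805
  f(2.919634) = -0.000065
  x_6 = 2.919634 - (-0.000065)×(2.919634 - 2.920799)/(-0.000065 - 0.013805)
       = 2.919640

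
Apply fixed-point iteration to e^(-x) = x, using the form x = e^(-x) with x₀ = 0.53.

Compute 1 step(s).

Equation: e^(-x) = x
Fixed-point form: x = e^(-x)
x₀ = 0.53

x_1 = g(0.530000) = 0.588605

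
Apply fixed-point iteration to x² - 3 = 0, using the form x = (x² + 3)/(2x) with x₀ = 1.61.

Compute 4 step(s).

Equation: x² - 3 = 0
Fixed-point form: x = (x² + 3)/(2x)
x₀ = 1.61

x_1 = g(1.610000) = 1.736677
x_2 = g(1.736677) = 1.732057
x_3 = g(1.732057) = 1.732051
x_4 = g(1.732051) = 1.732051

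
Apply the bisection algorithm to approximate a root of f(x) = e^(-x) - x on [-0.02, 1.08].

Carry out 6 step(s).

f(x) = e^(-x) - x
Initial interval: [-0.02, 1.08]

Iteration 1:
  c_1 = (-0.020000 + 1.080000)/2 = 0.530000
  f(c_1) = f(0.530000) = 0.058605
  f(a) × f(c) ≥ 0, new interval: [0.530000, 1.080000]
Iteration 2:
  c_2 = (0.530000 + 1.080000)/2 = 0.805000
  f(c_2) = f(0.805000) = -0.357912
  f(a) × f(c) < 0, new interval: [0.530000, 0.805000]
Iteration 3:
  c_3 = (0.530000 + 0.805000)/2 = 0.667500
  f(c_3) = f(0.667500) = -0.154511
  f(a) × f(c) < 0, new interval: [0.530000, 0.667500]
Iteration 4:
  c_4 = (0.530000 + 0.667500)/2 = 0.598750
  f(c_4) = f(0.598750) = -0.049252
  f(a) × f(c) < 0, new interval: [0.530000, 0.598750]
Iteration 5:
  c_5 = (0.530000 + 0.598750)/2 = 0.564375
  f(c_5) = f(0.564375) = 0.004340
  f(a) × f(c) ≥ 0, new interval: [0.564375, 0.598750]
Iteration 6:
  c_6 = (0.564375 + 0.598750)/2 = 0.581562
  f(c_6) = f(0.581562) = -0.022538
  f(a) × f(c) < 0, new interval: [0.564375, 0.581562]

After 6 iteration(s), the approximation is c_6 = 0.581562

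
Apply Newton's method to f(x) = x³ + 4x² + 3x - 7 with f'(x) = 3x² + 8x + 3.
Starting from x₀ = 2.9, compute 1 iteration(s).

f(x) = x³ + 4x² + 3x - 7
f'(x) = 3x² + 8x + 3
x₀ = 2.9

Newton-Raphson formula: x_{n+1} = x_n - f(x_n)/f'(x_n)

Iteration 1:
  f(2.900000) = 59.729000
  f'(2.900000) = 51.430000
  x_1 = 2.900000 - 59.729000/51.430000 = 1.738635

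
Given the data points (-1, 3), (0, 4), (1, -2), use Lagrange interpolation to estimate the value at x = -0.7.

Lagrange interpolation formula:
P(x) = Σ yᵢ × Lᵢ(x)
where Lᵢ(x) = Π_{j≠i} (x - xⱼ)/(xᵢ - xⱼ)

L_0(-0.7) = (-0.7 - 0)/(-1 - 0) × (-0.7 - 1)/(-1 - 1) = 0.595000
L_1(-0.7) = (-0.7 - (-1))/(0 - (-1)) × (-0.7 - 1)/(0 - 1) = 0.510000
L_2(-0.7) = (-0.7 - (-1))/(1 - (-1)) × (-0.7 - 0)/(1 - 0) = -0.105000

P(-0.7) = 3×L_0(-0.7) + 4×L_1(-0.7) + (-2)×L_2(-0.7)
P(-0.7) = 4.035000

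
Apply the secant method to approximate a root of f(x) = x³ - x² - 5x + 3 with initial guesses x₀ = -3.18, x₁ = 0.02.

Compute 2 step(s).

f(x) = x³ - x² - 5x + 3
x₀ = -3.18, x₁ = 0.02

Secant formula: x_{n+1} = x_n - f(x_n)(x_n - x_{n-1})/(f(x_n) - f(x_{n-1}))

Iteration 1:
  f(-3.180000) = -23.369832
  f(0.020000) = 2.899608
  x_2 = 0.020000 - 2.899608×(0.020000 - (-3.180000))/(2.899608 - (-23.369832))
       = -0.333214
Iteration 2:
  f(0.020000) = 2.899608
  f(-0.333214) = 4.518043
  x_3 = -0.333214 - 4.518043×(-0.333214 - 0.020000)/(4.518043 - 2.899608)
       = 0.652823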